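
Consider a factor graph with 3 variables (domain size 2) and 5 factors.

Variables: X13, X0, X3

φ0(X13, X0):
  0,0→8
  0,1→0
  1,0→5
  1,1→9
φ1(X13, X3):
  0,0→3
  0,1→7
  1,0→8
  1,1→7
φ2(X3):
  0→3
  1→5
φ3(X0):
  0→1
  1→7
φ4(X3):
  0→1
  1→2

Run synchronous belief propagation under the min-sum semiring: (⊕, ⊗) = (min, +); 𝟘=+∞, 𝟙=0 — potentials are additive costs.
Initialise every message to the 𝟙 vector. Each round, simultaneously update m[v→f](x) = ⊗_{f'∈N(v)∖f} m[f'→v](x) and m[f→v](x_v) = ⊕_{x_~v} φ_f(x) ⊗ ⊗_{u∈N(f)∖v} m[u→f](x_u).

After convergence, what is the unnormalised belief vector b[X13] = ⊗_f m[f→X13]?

b[X13] = [14, 18]

init: all messages = 𝟙 over 2 values
r1 m[φ0→X13] = [0, 5]
r1 m[φ0→X0] = [5, 0]
r1 m[φ1→X13] = [3, 7]
r1 m[φ1→X3] = [3, 7]
r1 m[φ2→X3] = [3, 5]
r1 m[φ3→X0] = [1, 7]
r1 m[φ4→X3] = [1, 2]
r1 m[X13→φ0] = [0, 0]
r1 m[X13→φ1] = [0, 0]
r1 m[X0→φ0] = [0, 0]
r1 m[X0→φ3] = [0, 0]
r1 m[X3→φ1] = [0, 0]
r1 m[X3→φ2] = [0, 0]
r1 m[X3→φ4] = [0, 0]
r2 m[φ0→X13] = [0, 5]
r2 m[φ0→X0] = [5, 0]
r2 m[φ1→X13] = [3, 7]
r2 m[φ1→X3] = [3, 7]
r2 m[φ2→X3] = [3, 5]
r2 m[φ3→X0] = [1, 7]
r2 m[φ4→X3] = [1, 2]
r2 m[X13→φ0] = [3, 7]
r2 m[X13→φ1] = [0, 5]
r2 m[X0→φ0] = [1, 7]
r2 m[X0→φ3] = [5, 0]
r2 m[X3→φ1] = [4, 7]
r2 m[X3→φ2] = [4, 9]
r2 m[X3→φ4] = [6, 12]
r3 m[φ0→X13] = [7, 6]
r3 m[φ0→X0] = [11, 3]
r3 m[φ1→X13] = [7, 12]
r3 m[φ1→X3] = [3, 7]
r3 m[φ2→X3] = [3, 5]
r3 m[φ3→X0] = [1, 7]
r3 m[φ4→X3] = [1, 2]
r3 m[X13→φ0] = [3, 7]
r3 m[X13→φ1] = [0, 5]
r3 m[X0→φ0] = [1, 7]
r3 m[X0→φ3] = [5, 0]
r3 m[X3→φ1] = [4, 7]
r3 m[X3→φ2] = [4, 9]
r3 m[X3→φ4] = [6, 12]
r4 m[φ0→X13] = [7, 6]
r4 m[φ0→X0] = [11, 3]
r4 m[φ1→X13] = [7, 12]
r4 m[φ1→X3] = [3, 7]
r4 m[φ2→X3] = [3, 5]
r4 m[φ3→X0] = [1, 7]
r4 m[φ4→X3] = [1, 2]
r4 m[X13→φ0] = [7, 12]
r4 m[X13→φ1] = [7, 6]
r4 m[X0→φ0] = [1, 7]
r4 m[X0→φ3] = [11, 3]
r4 m[X3→φ1] = [4, 7]
r4 m[X3→φ2] = [4, 9]
r4 m[X3→φ4] = [6, 12]
r5 m[φ0→X13] = [7, 6]
r5 m[φ0→X0] = [15, 7]
r5 m[φ1→X13] = [7, 12]
r5 m[φ1→X3] = [10, 13]
r5 m[φ2→X3] = [3, 5]
r5 m[φ3→X0] = [1, 7]
r5 m[φ4→X3] = [1, 2]
r5 m[X13→φ0] = [7, 12]
r5 m[X13→φ1] = [7, 6]
r5 m[X0→φ0] = [1, 7]
r5 m[X0→φ3] = [11, 3]
r5 m[X3→φ1] = [4, 7]
r5 m[X3→φ2] = [4, 9]
r5 m[X3→φ4] = [6, 12]
r6 m[φ0→X13] = [7, 6]
r6 m[φ0→X0] = [15, 7]
r6 m[φ1→X13] = [7, 12]
r6 m[φ1→X3] = [10, 13]
r6 m[φ2→X3] = [3, 5]
r6 m[φ3→X0] = [1, 7]
r6 m[φ4→X3] = [1, 2]
r6 m[X13→φ0] = [7, 12]
r6 m[X13→φ1] = [7, 6]
r6 m[X0→φ0] = [1, 7]
r6 m[X0→φ3] = [15, 7]
r6 m[X3→φ1] = [4, 7]
r6 m[X3→φ2] = [11, 15]
r6 m[X3→φ4] = [13, 18]
r7 m[φ0→X13] = [7, 6]
r7 m[φ0→X0] = [15, 7]
r7 m[φ1→X13] = [7, 12]
r7 m[φ1→X3] = [10, 13]
r7 m[φ2→X3] = [3, 5]
r7 m[φ3→X0] = [1, 7]
r7 m[φ4→X3] = [1, 2]
r7 m[X13→φ0] = [7, 12]
r7 m[X13→φ1] = [7, 6]
r7 m[X0→φ0] = [1, 7]
r7 m[X0→φ3] = [15, 7]
r7 m[X3→φ1] = [4, 7]
r7 m[X3→φ2] = [11, 15]
r7 m[X3→φ4] = [13, 18]
fixed point reached at round 7
b[X13] = ⊗ incoming = [14, 18]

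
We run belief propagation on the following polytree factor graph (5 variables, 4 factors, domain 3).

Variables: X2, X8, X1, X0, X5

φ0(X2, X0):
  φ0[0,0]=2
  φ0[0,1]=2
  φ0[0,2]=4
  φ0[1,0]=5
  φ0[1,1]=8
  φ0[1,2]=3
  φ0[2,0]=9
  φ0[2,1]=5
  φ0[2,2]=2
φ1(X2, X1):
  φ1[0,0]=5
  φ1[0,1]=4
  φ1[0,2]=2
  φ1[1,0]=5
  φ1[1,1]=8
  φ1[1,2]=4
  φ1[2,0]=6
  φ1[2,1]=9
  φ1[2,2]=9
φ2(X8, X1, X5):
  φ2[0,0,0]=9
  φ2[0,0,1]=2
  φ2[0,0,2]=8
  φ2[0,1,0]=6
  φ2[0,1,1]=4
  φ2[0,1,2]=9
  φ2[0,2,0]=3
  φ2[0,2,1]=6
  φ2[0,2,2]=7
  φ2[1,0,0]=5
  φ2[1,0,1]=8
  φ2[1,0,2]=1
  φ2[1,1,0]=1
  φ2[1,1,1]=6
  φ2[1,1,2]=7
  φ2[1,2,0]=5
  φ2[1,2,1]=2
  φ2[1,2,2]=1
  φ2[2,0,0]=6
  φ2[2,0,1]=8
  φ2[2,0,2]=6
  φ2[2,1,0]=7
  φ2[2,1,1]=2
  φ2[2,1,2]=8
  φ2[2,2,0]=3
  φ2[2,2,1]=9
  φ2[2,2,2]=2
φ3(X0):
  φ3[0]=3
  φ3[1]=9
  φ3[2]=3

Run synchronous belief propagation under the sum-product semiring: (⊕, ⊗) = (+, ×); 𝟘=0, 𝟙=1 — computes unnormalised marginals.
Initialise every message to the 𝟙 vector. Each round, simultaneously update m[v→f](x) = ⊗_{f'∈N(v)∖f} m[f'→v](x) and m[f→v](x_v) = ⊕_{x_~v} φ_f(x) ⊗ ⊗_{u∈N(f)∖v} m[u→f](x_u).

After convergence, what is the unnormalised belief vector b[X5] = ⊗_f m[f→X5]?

b[X5] = [57894, 59358, 67236]

init: all messages = 𝟙 over 3 values
r1 m[φ0→X2] = [8, 16, 16]
r1 m[φ0→X0] = [16, 15, 9]
r1 m[φ1→X2] = [11, 17, 24]
r1 m[φ1→X1] = [16, 21, 15]
r1 m[φ2→X8] = [54, 36, 51]
r1 m[φ2→X1] = [53, 50, 38]
r1 m[φ2→X5] = [45, 47, 49]
r1 m[φ3→X0] = [3, 9, 3]
r1 m[X2→φ0] = [1, 1, 1]
r1 m[X2→φ1] = [1, 1, 1]
r1 m[X8→φ2] = [1, 1, 1]
r1 m[X1→φ1] = [1, 1, 1]
r1 m[X1→φ2] = [1, 1, 1]
r1 m[X0→φ0] = [1, 1, 1]
r1 m[X0→φ3] = [1, 1, 1]
r1 m[X5→φ2] = [1, 1, 1]
r2 m[φ0→X2] = [8, 16, 16]
r2 m[φ0→X0] = [16, 15, 9]
r2 m[φ1→X2] = [11, 17, 24]
r2 m[φ1→X1] = [16, 21, 15]
r2 m[φ2→X8] = [54, 36, 51]
r2 m[φ2→X1] = [53, 50, 38]
r2 m[φ2→X5] = [45, 47, 49]
r2 m[φ3→X0] = [3, 9, 3]
r2 m[X2→φ0] = [11, 17, 24]
r2 m[X2→φ1] = [8, 16, 16]
r2 m[X8→φ2] = [1, 1, 1]
r2 m[X1→φ1] = [53, 50, 38]
r2 m[X1→φ2] = [16, 21, 15]
r2 m[X0→φ0] = [3, 9, 3]
r2 m[X0→φ3] = [16, 15, 9]
r2 m[X5→φ2] = [1, 1, 1]
r3 m[φ0→X2] = [36, 96, 78]
r3 m[φ0→X0] = [323, 278, 143]
r3 m[φ1→X2] = [541, 817, 1110]
r3 m[φ1→X1] = [216, 304, 224]
r3 m[φ2→X8] = [943, 638, 887]
r3 m[φ2→X1] = [53, 50, 38]
r3 m[φ2→X5] = [779, 795, 894]
r3 m[φ3→X0] = [3, 9, 3]
r3 m[X2→φ0] = [11, 17, 24]
r3 m[X2→φ1] = [8, 16, 16]
r3 m[X8→φ2] = [1, 1, 1]
r3 m[X1→φ1] = [53, 50, 38]
r3 m[X1→φ2] = [16, 21, 15]
r3 m[X0→φ0] = [3, 9, 3]
r3 m[X0→φ3] = [16, 15, 9]
r3 m[X5→φ2] = [1, 1, 1]
r4 m[φ0→X2] = [36, 96, 78]
r4 m[φ0→X0] = [323, 278, 143]
r4 m[φ1→X2] = [541, 817, 1110]
r4 m[φ1→X1] = [216, 304, 224]
r4 m[φ2→X8] = [943, 638, 887]
r4 m[φ2→X1] = [53, 50, 38]
r4 m[φ2→X5] = [779, 795, 894]
r4 m[φ3→X0] = [3, 9, 3]
r4 m[X2→φ0] = [541, 817, 1110]
r4 m[X2→φ1] = [36, 96, 78]
r4 m[X8→φ2] = [1, 1, 1]
r4 m[X1→φ1] = [53, 50, 38]
r4 m[X1→φ2] = [216, 304, 224]
r4 m[X0→φ0] = [3, 9, 3]
r4 m[X0→φ3] = [323, 278, 143]
r4 m[X5→φ2] = [1, 1, 1]
r5 m[φ0→X2] = [36, 96, 78]
r5 m[φ0→X0] = [15157, 13168, 6835]
r5 m[φ1→X2] = [541, 817, 1110]
r5 m[φ1→X1] = [1128, 1614, 1158]
r5 m[φ2→X8] = [13464, 9072, 12624]
r5 m[φ2→X1] = [53, 50, 38]
r5 m[φ2→X5] = [11040, 11344, 12776]
r5 m[φ3→X0] = [3, 9, 3]
r5 m[X2→φ0] = [541, 817, 1110]
r5 m[X2→φ1] = [36, 96, 78]
r5 m[X8→φ2] = [1, 1, 1]
r5 m[X1→φ1] = [53, 50, 38]
r5 m[X1→φ2] = [216, 304, 224]
r5 m[X0→φ0] = [3, 9, 3]
r5 m[X0→φ3] = [323, 278, 143]
r5 m[X5→φ2] = [1, 1, 1]
r6 m[φ0→X2] = [36, 96, 78]
r6 m[φ0→X0] = [15157, 13168, 6835]
r6 m[φ1→X2] = [541, 817, 1110]
r6 m[φ1→X1] = [1128, 1614, 1158]
r6 m[φ2→X8] = [13464, 9072, 12624]
r6 m[φ2→X1] = [53, 50, 38]
r6 m[φ2→X5] = [11040, 11344, 12776]
r6 m[φ3→X0] = [3, 9, 3]
r6 m[X2→φ0] = [541, 817, 1110]
r6 m[X2→φ1] = [36, 96, 78]
r6 m[X8→φ2] = [1, 1, 1]
r6 m[X1→φ1] = [53, 50, 38]
r6 m[X1→φ2] = [1128, 1614, 1158]
r6 m[X0→φ0] = [3, 9, 3]
r6 m[X0→φ3] = [15157, 13168, 6835]
r6 m[X5→φ2] = [1, 1, 1]
r7 m[φ0→X2] = [36, 96, 78]
r7 m[φ0→X0] = [15157, 13168, 6835]
r7 m[φ1→X2] = [541, 817, 1110]
r7 m[φ1→X1] = [1128, 1614, 1158]
r7 m[φ2→X8] = [70626, 47652, 66210]
r7 m[φ2→X1] = [53, 50, 38]
r7 m[φ2→X5] = [57894, 59358, 67236]
r7 m[φ3→X0] = [3, 9, 3]
r7 m[X2→φ0] = [541, 817, 1110]
r7 m[X2→φ1] = [36, 96, 78]
r7 m[X8→φ2] = [1, 1, 1]
r7 m[X1→φ1] = [53, 50, 38]
r7 m[X1→φ2] = [1128, 1614, 1158]
r7 m[X0→φ0] = [3, 9, 3]
r7 m[X0→φ3] = [15157, 13168, 6835]
r7 m[X5→φ2] = [1, 1, 1]
r8 m[φ0→X2] = [36, 96, 78]
r8 m[φ0→X0] = [15157, 13168, 6835]
r8 m[φ1→X2] = [541, 817, 1110]
r8 m[φ1→X1] = [1128, 1614, 1158]
r8 m[φ2→X8] = [70626, 47652, 66210]
r8 m[φ2→X1] = [53, 50, 38]
r8 m[φ2→X5] = [57894, 59358, 67236]
r8 m[φ3→X0] = [3, 9, 3]
r8 m[X2→φ0] = [541, 817, 1110]
r8 m[X2→φ1] = [36, 96, 78]
r8 m[X8→φ2] = [1, 1, 1]
r8 m[X1→φ1] = [53, 50, 38]
r8 m[X1→φ2] = [1128, 1614, 1158]
r8 m[X0→φ0] = [3, 9, 3]
r8 m[X0→φ3] = [15157, 13168, 6835]
r8 m[X5→φ2] = [1, 1, 1]
fixed point reached at round 8
b[X5] = ⊗ incoming = [57894, 59358, 67236]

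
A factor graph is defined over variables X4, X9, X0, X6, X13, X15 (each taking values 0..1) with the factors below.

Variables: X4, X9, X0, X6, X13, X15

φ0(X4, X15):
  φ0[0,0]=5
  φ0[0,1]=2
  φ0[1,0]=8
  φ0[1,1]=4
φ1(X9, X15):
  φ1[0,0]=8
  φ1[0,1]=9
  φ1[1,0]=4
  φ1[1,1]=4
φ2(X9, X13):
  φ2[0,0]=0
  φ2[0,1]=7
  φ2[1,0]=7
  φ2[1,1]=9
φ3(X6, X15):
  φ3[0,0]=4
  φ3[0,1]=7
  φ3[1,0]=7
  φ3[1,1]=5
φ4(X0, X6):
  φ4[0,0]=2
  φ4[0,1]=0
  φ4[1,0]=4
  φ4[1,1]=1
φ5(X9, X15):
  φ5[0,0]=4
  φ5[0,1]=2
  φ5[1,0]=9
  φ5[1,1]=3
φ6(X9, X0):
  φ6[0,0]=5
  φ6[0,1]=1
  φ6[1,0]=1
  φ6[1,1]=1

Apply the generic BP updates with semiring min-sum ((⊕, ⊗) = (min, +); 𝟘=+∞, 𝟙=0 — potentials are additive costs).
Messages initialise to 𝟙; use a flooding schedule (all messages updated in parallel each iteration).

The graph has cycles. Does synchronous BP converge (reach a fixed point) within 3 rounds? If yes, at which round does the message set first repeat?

NOT CONVERGED within 3 rounds

init: all messages = 𝟙 over 2 values
r1 m[φ0→X4] = [2, 4]
r1 m[φ0→X15] = [5, 2]
r1 m[φ1→X9] = [8, 4]
r1 m[φ1→X15] = [4, 4]
r1 m[φ2→X9] = [0, 7]
r1 m[φ2→X13] = [0, 7]
r1 m[φ3→X6] = [4, 5]
r1 m[φ3→X15] = [4, 5]
r1 m[φ4→X0] = [0, 1]
r1 m[φ4→X6] = [2, 0]
r1 m[φ5→X9] = [2, 3]
r1 m[φ5→X15] = [4, 2]
r1 m[φ6→X9] = [1, 1]
r1 m[φ6→X0] = [1, 1]
r1 m[X4→φ0] = [0, 0]
r1 m[X9→φ1] = [0, 0]
r1 m[X9→φ2] = [0, 0]
r1 m[X9→φ5] = [0, 0]
r1 m[X9→φ6] = [0, 0]
r1 m[X0→φ4] = [0, 0]
r1 m[X0→φ6] = [0, 0]
r1 m[X6→φ3] = [0, 0]
r1 m[X6→φ4] = [0, 0]
r1 m[X13→φ2] = [0, 0]
r1 m[X15→φ0] = [0, 0]
r1 m[X15→φ1] = [0, 0]
r1 m[X15→φ3] = [0, 0]
r1 m[X15→φ5] = [0, 0]
r2 m[φ0→X4] = [2, 4]
r2 m[φ0→X15] = [5, 2]
r2 m[φ1→X9] = [8, 4]
r2 m[φ1→X15] = [4, 4]
r2 m[φ2→X9] = [0, 7]
r2 m[φ2→X13] = [0, 7]
r2 m[φ3→X6] = [4, 5]
r2 m[φ3→X15] = [4, 5]
r2 m[φ4→X0] = [0, 1]
r2 m[φ4→X6] = [2, 0]
r2 m[φ5→X9] = [2, 3]
r2 m[φ5→X15] = [4, 2]
r2 m[φ6→X9] = [1, 1]
r2 m[φ6→X0] = [1, 1]
r2 m[X4→φ0] = [0, 0]
r2 m[X9→φ1] = [3, 11]
r2 m[X9→φ2] = [11, 8]
r2 m[X9→φ5] = [9, 12]
r2 m[X9→φ6] = [10, 14]
r2 m[X0→φ4] = [1, 1]
r2 m[X0→φ6] = [0, 1]
r2 m[X6→φ3] = [2, 0]
r2 m[X6→φ4] = [4, 5]
r2 m[X13→φ2] = [0, 0]
r2 m[X15→φ0] = [12, 11]
r2 m[X15→φ1] = [13, 9]
r2 m[X15→φ3] = [13, 8]
r2 m[X15→φ5] = [13, 11]
r3 m[φ0→X4] = [13, 15]
r3 m[φ0→X15] = [5, 2]
r3 m[φ1→X9] = [18, 13]
r3 m[φ1→X15] = [11, 12]
r3 m[φ2→X9] = [0, 7]
r3 m[φ2→X13] = [11, 17]
r3 m[φ3→X6] = [15, 13]
r3 m[φ3→X15] = [6, 5]
r3 m[φ4→X0] = [5, 6]
r3 m[φ4→X6] = [3, 1]
r3 m[φ5→X9] = [13, 14]
r3 m[φ5→X15] = [13, 11]
r3 m[φ6→X9] = [2, 1]
r3 m[φ6→X0] = [15, 11]
r3 m[X4→φ0] = [0, 0]
r3 m[X9→φ1] = [3, 11]
r3 m[X9→φ2] = [11, 8]
r3 m[X9→φ5] = [9, 12]
r3 m[X9→φ6] = [10, 14]
r3 m[X0→φ4] = [1, 1]
r3 m[X0→φ6] = [0, 1]
r3 m[X6→φ3] = [2, 0]
r3 m[X6→φ4] = [4, 5]
r3 m[X13→φ2] = [0, 0]
r3 m[X15→φ0] = [12, 11]
r3 m[X15→φ1] = [13, 9]
r3 m[X15→φ3] = [13, 8]
r3 m[X15→φ5] = [13, 11]
no fixed point within 3 rounds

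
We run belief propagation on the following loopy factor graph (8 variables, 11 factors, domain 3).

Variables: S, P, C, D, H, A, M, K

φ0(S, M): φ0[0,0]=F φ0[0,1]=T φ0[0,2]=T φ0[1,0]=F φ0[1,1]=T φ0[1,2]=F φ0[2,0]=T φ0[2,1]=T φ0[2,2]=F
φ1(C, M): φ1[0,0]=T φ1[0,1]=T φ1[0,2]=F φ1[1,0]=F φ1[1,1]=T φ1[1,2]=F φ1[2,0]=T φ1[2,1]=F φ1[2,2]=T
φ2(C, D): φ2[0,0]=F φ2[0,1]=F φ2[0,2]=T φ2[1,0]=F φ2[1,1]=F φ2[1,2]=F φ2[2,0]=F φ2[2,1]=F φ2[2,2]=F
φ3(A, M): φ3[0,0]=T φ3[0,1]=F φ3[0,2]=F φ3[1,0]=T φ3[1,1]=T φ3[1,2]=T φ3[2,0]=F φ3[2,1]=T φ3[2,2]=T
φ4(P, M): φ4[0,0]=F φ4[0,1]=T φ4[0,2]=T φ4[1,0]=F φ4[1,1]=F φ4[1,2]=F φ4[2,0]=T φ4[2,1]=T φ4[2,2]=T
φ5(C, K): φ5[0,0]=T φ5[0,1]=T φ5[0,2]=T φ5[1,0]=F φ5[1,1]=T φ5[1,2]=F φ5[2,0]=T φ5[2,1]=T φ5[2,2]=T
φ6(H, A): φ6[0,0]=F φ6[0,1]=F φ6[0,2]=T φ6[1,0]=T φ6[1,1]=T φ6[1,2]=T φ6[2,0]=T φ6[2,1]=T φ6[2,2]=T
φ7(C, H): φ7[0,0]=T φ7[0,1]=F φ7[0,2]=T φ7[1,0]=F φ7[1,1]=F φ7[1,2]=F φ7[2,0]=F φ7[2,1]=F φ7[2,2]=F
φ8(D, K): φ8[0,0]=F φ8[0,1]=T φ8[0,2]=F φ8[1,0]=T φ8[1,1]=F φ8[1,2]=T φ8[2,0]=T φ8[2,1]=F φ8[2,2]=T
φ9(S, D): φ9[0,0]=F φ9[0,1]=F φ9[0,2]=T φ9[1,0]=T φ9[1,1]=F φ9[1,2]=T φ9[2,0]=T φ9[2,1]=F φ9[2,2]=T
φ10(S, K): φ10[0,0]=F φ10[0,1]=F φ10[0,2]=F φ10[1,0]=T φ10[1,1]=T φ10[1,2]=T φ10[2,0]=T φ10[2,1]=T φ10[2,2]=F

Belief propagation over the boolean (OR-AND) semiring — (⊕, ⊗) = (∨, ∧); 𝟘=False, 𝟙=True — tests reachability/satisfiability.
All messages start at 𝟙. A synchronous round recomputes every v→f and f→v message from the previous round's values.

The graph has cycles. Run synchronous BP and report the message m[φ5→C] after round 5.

message @ round 5 = [T, F, T]

init: all messages = 𝟙 over 3 values
r1 m[φ0→S] = [T, T, T]
r1 m[φ0→M] = [T, T, T]
r1 m[φ1→C] = [T, T, T]
r1 m[φ1→M] = [T, T, T]
r1 m[φ2→C] = [T, F, F]
r1 m[φ2→D] = [F, F, T]
r1 m[φ3→A] = [T, T, T]
r1 m[φ3→M] = [T, T, T]
r1 m[φ4→P] = [T, F, T]
r1 m[φ4→M] = [T, T, T]
r1 m[φ5→C] = [T, T, T]
r1 m[φ5→K] = [T, T, T]
r1 m[φ6→H] = [T, T, T]
r1 m[φ6→A] = [T, T, T]
r1 m[φ7→C] = [T, F, F]
r1 m[φ7→H] = [T, F, T]
r1 m[φ8→D] = [T, T, T]
r1 m[φ8→K] = [T, T, T]
r1 m[φ9→S] = [T, T, T]
r1 m[φ9→D] = [T, F, T]
r1 m[φ10→S] = [F, T, T]
r1 m[φ10→K] = [T, T, T]
r1 m[S→φ0] = [T, T, T]
r1 m[S→φ9] = [T, T, T]
r1 m[S→φ10] = [T, T, T]
r1 m[P→φ4] = [T, T, T]
r1 m[C→φ1] = [T, T, T]
r1 m[C→φ2] = [T, T, T]
r1 m[C→φ5] = [T, T, T]
r1 m[C→φ7] = [T, T, T]
r1 m[D→φ2] = [T, T, T]
r1 m[D→φ8] = [T, T, T]
r1 m[D→φ9] = [T, T, T]
r1 m[H→φ6] = [T, T, T]
r1 m[H→φ7] = [T, T, T]
r1 m[A→φ3] = [T, T, T]
r1 m[A→φ6] = [T, T, T]
r1 m[M→φ0] = [T, T, T]
r1 m[M→φ1] = [T, T, T]
r1 m[M→φ3] = [T, T, T]
r1 m[M→φ4] = [T, T, T]
r1 m[K→φ5] = [T, T, T]
r1 m[K→φ8] = [T, T, T]
r1 m[K→φ10] = [T, T, T]
r2 m[φ0→S] = [T, T, T]
r2 m[φ0→M] = [T, T, T]
r2 m[φ1→C] = [T, T, T]
r2 m[φ1→M] = [T, T, T]
r2 m[φ2→C] = [T, F, F]
r2 m[φ2→D] = [F, F, T]
r2 m[φ3→A] = [T, T, T]
r2 m[φ3→M] = [T, T, T]
r2 m[φ4→P] = [T, F, T]
r2 m[φ4→M] = [T, T, T]
r2 m[φ5→C] = [T, T, T]
r2 m[φ5→K] = [T, T, T]
r2 m[φ6→H] = [T, T, T]
r2 m[φ6→A] = [T, T, T]
r2 m[φ7→C] = [T, F, F]
r2 m[φ7→H] = [T, F, T]
r2 m[φ8→D] = [T, T, T]
r2 m[φ8→K] = [T, T, T]
r2 m[φ9→S] = [T, T, T]
r2 m[φ9→D] = [T, F, T]
r2 m[φ10→S] = [F, T, T]
r2 m[φ10→K] = [T, T, T]
r2 m[S→φ0] = [F, T, T]
r2 m[S→φ9] = [F, T, T]
r2 m[S→φ10] = [T, T, T]
r2 m[P→φ4] = [T, T, T]
r2 m[C→φ1] = [T, F, F]
r2 m[C→φ2] = [T, F, F]
r2 m[C→φ5] = [T, F, F]
r2 m[C→φ7] = [T, F, F]
r2 m[D→φ2] = [T, F, T]
r2 m[D→φ8] = [F, F, T]
r2 m[D→φ9] = [F, F, T]
r2 m[H→φ6] = [T, F, T]
r2 m[H→φ7] = [T, T, T]
r2 m[A→φ3] = [T, T, T]
r2 m[A→φ6] = [T, T, T]
r2 m[M→φ0] = [T, T, T]
r2 m[M→φ1] = [T, T, T]
r2 m[M→φ3] = [T, T, T]
r2 m[M→φ4] = [T, T, T]
r2 m[K→φ5] = [T, T, T]
r2 m[K→φ8] = [T, T, T]
r2 m[K→φ10] = [T, T, T]
r3 m[φ0→S] = [T, T, T]
r3 m[φ0→M] = [T, T, F]
r3 m[φ1→C] = [T, T, T]
r3 m[φ1→M] = [T, T, F]
r3 m[φ2→C] = [T, F, F]
r3 m[φ2→D] = [F, F, T]
r3 m[φ3→A] = [T, T, T]
r3 m[φ3→M] = [T, T, T]
r3 m[φ4→P] = [T, F, T]
r3 m[φ4→M] = [T, T, T]
r3 m[φ5→C] = [T, T, T]
r3 m[φ5→K] = [T, T, T]
r3 m[φ6→H] = [T, T, T]
r3 m[φ6→A] = [T, T, T]
r3 m[φ7→C] = [T, F, F]
r3 m[φ7→H] = [T, F, T]
r3 m[φ8→D] = [T, T, T]
r3 m[φ8→K] = [T, F, T]
r3 m[φ9→S] = [T, T, T]
r3 m[φ9→D] = [T, F, T]
r3 m[φ10→S] = [F, T, T]
r3 m[φ10→K] = [T, T, T]
r3 m[S→φ0] = [F, T, T]
r3 m[S→φ9] = [F, T, T]
r3 m[S→φ10] = [T, T, T]
r3 m[P→φ4] = [T, T, T]
r3 m[C→φ1] = [T, F, F]
r3 m[C→φ2] = [T, F, F]
r3 m[C→φ5] = [T, F, F]
r3 m[C→φ7] = [T, F, F]
r3 m[D→φ2] = [T, F, T]
r3 m[D→φ8] = [F, F, T]
r3 m[D→φ9] = [F, F, T]
r3 m[H→φ6] = [T, F, T]
r3 m[H→φ7] = [T, T, T]
r3 m[A→φ3] = [T, T, T]
r3 m[A→φ6] = [T, T, T]
r3 m[M→φ0] = [T, T, T]
r3 m[M→φ1] = [T, T, T]
r3 m[M→φ3] = [T, T, T]
r3 m[M→φ4] = [T, T, T]
r3 m[K→φ5] = [T, T, T]
r3 m[K→φ8] = [T, T, T]
r3 m[K→φ10] = [T, T, T]
r4 m[φ0→S] = [T, T, T]
r4 m[φ0→M] = [T, T, F]
r4 m[φ1→C] = [T, T, T]
r4 m[φ1→M] = [T, T, F]
r4 m[φ2→C] = [T, F, F]
r4 m[φ2→D] = [F, F, T]
r4 m[φ3→A] = [T, T, T]
r4 m[φ3→M] = [T, T, T]
r4 m[φ4→P] = [T, F, T]
r4 m[φ4→M] = [T, T, T]
r4 m[φ5→C] = [T, T, T]
r4 m[φ5→K] = [T, T, T]
r4 m[φ6→H] = [T, T, T]
r4 m[φ6→A] = [T, T, T]
r4 m[φ7→C] = [T, F, F]
r4 m[φ7→H] = [T, F, T]
r4 m[φ8→D] = [T, T, T]
r4 m[φ8→K] = [T, F, T]
r4 m[φ9→S] = [T, T, T]
r4 m[φ9→D] = [T, F, T]
r4 m[φ10→S] = [F, T, T]
r4 m[φ10→K] = [T, T, T]
r4 m[S→φ0] = [F, T, T]
r4 m[S→φ9] = [F, T, T]
r4 m[S→φ10] = [T, T, T]
r4 m[P→φ4] = [T, T, T]
r4 m[C→φ1] = [T, F, F]
r4 m[C→φ2] = [T, F, F]
r4 m[C→φ5] = [T, F, F]
r4 m[C→φ7] = [T, F, F]
r4 m[D→φ2] = [T, F, T]
r4 m[D→φ8] = [F, F, T]
r4 m[D→φ9] = [F, F, T]
r4 m[H→φ6] = [T, F, T]
r4 m[H→φ7] = [T, T, T]
r4 m[A→φ3] = [T, T, T]
r4 m[A→φ6] = [T, T, T]
r4 m[M→φ0] = [T, T, F]
r4 m[M→φ1] = [T, T, F]
r4 m[M→φ3] = [T, T, F]
r4 m[M→φ4] = [T, T, F]
r4 m[K→φ5] = [T, F, T]
r4 m[K→φ8] = [T, T, T]
r4 m[K→φ10] = [T, F, T]
r5 m[φ0→S] = [T, T, T]
r5 m[φ0→M] = [T, T, F]
r5 m[φ1→C] = [T, T, T]
r5 m[φ1→M] = [T, T, F]
r5 m[φ2→C] = [T, F, F]
r5 m[φ2→D] = [F, F, T]
r5 m[φ3→A] = [T, T, T]
r5 m[φ3→M] = [T, T, T]
r5 m[φ4→P] = [T, F, T]
r5 m[φ4→M] = [T, T, T]
r5 m[φ5→C] = [T, F, T]
r5 m[φ5→K] = [T, T, T]
r5 m[φ6→H] = [T, T, T]
r5 m[φ6→A] = [T, T, T]
r5 m[φ7→C] = [T, F, F]
r5 m[φ7→H] = [T, F, T]
r5 m[φ8→D] = [T, T, T]
r5 m[φ8→K] = [T, F, T]
r5 m[φ9→S] = [T, T, T]
r5 m[φ9→D] = [T, F, T]
r5 m[φ10→S] = [F, T, T]
r5 m[φ10→K] = [T, T, T]
r5 m[S→φ0] = [F, T, T]
r5 m[S→φ9] = [F, T, T]
r5 m[S→φ10] = [T, T, T]
r5 m[P→φ4] = [T, T, T]
r5 m[C→φ1] = [T, F, F]
r5 m[C→φ2] = [T, F, F]
r5 m[C→φ5] = [T, F, F]
r5 m[C→φ7] = [T, F, F]
r5 m[D→φ2] = [T, F, T]
r5 m[D→φ8] = [F, F, T]
r5 m[D→φ9] = [F, F, T]
r5 m[H→φ6] = [T, F, T]
r5 m[H→φ7] = [T, T, T]
r5 m[A→φ3] = [T, T, T]
r5 m[A→φ6] = [T, T, T]
r5 m[M→φ0] = [T, T, F]
r5 m[M→φ1] = [T, T, F]
r5 m[M→φ3] = [T, T, F]
r5 m[M→φ4] = [T, T, F]
r5 m[K→φ5] = [T, F, T]
r5 m[K→φ8] = [T, T, T]
r5 m[K→φ10] = [T, F, T]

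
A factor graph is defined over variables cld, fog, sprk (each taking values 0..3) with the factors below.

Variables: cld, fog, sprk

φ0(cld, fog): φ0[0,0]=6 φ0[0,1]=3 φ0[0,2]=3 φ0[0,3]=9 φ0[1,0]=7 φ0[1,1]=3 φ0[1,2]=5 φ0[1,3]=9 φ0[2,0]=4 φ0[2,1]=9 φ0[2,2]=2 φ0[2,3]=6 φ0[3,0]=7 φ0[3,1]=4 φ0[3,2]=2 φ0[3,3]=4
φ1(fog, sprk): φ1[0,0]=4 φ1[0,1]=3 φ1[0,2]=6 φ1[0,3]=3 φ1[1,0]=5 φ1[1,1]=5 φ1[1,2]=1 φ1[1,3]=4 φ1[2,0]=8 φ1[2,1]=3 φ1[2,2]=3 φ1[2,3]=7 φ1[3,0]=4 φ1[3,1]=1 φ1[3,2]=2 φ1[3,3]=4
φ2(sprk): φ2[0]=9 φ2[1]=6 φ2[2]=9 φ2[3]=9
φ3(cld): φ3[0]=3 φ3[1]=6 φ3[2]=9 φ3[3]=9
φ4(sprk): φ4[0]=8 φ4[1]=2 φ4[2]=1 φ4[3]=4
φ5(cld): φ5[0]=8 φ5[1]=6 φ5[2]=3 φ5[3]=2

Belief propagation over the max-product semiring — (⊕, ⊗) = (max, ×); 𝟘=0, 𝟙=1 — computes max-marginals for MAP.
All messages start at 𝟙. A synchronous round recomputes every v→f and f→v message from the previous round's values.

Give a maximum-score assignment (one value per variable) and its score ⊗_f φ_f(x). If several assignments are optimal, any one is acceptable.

init: all messages = 𝟙 over 4 values
r1 m[φ0→cld] = [9, 9, 9, 7]
r1 m[φ0→fog] = [7, 9, 5, 9]
r1 m[φ1→fog] = [6, 5, 8, 4]
r1 m[φ1→sprk] = [8, 5, 6, 7]
r1 m[φ2→sprk] = [9, 6, 9, 9]
r1 m[φ3→cld] = [3, 6, 9, 9]
r1 m[φ4→sprk] = [8, 2, 1, 4]
r1 m[φ5→cld] = [8, 6, 3, 2]
r1 m[cld→φ0] = [1, 1, 1, 1]
r1 m[cld→φ3] = [1, 1, 1, 1]
r1 m[cld→φ5] = [1, 1, 1, 1]
r1 m[fog→φ0] = [1, 1, 1, 1]
r1 m[fog→φ1] = [1, 1, 1, 1]
r1 m[sprk→φ1] = [1, 1, 1, 1]
r1 m[sprk→φ2] = [1, 1, 1, 1]
r1 m[sprk→φ4] = [1, 1, 1, 1]
r2 m[φ0→cld] = [9, 9, 9, 7]
r2 m[φ0→fog] = [7, 9, 5, 9]
r2 m[φ1→fog] = [6, 5, 8, 4]
r2 m[φ1→sprk] = [8, 5, 6, 7]
r2 m[φ2→sprk] = [9, 6, 9, 9]
r2 m[φ3→cld] = [3, 6, 9, 9]
r2 m[φ4→sprk] = [8, 2, 1, 4]
r2 m[φ5→cld] = [8, 6, 3, 2]
r2 m[cld→φ0] = [24, 36, 27, 18]
r2 m[cld→φ3] = [72, 54, 27, 14]
r2 m[cld→φ5] = [27, 54, 81, 63]
r2 m[fog→φ0] = [6, 5, 8, 4]
r2 m[fog→φ1] = [7, 9, 5, 9]
r2 m[sprk→φ1] = [72, 12, 9, 36]
r2 m[sprk→φ2] = [64, 10, 6, 28]
r2 m[sprk→φ4] = [72, 30, 54, 63]
r3 m[φ0→cld] = [36, 42, 45, 42]
r3 m[φ0→fog] = [252, 243, 180, 324]
r3 m[φ1→fog] = [288, 360, 576, 288]
r3 m[φ1→sprk] = [45, 45, 42, 36]
r3 m[φ2→sprk] = [9, 6, 9, 9]
r3 m[φ3→cld] = [3, 6, 9, 9]
r3 m[φ4→sprk] = [8, 2, 1, 4]
r3 m[φ5→cld] = [8, 6, 3, 2]
r3 m[cld→φ0] = [24, 36, 27, 18]
r3 m[cld→φ3] = [72, 54, 27, 14]
r3 m[cld→φ5] = [27, 54, 81, 63]
r3 m[fog→φ0] = [6, 5, 8, 4]
r3 m[fog→φ1] = [7, 9, 5, 9]
r3 m[sprk→φ1] = [72, 12, 9, 36]
r3 m[sprk→φ2] = [64, 10, 6, 28]
r3 m[sprk→φ4] = [72, 30, 54, 63]
r4 m[φ0→cld] = [36, 42, 45, 42]
r4 m[φ0→fog] = [252, 243, 180, 324]
r4 m[φ1→fog] = [288, 360, 576, 288]
r4 m[φ1→sprk] = [45, 45, 42, 36]
r4 m[φ2→sprk] = [9, 6, 9, 9]
r4 m[φ3→cld] = [3, 6, 9, 9]
r4 m[φ4→sprk] = [8, 2, 1, 4]
r4 m[φ5→cld] = [8, 6, 3, 2]
r4 m[cld→φ0] = [24, 36, 27, 18]
r4 m[cld→φ3] = [288, 252, 135, 84]
r4 m[cld→φ5] = [108, 252, 405, 378]
r4 m[fog→φ0] = [288, 360, 576, 288]
r4 m[fog→φ1] = [252, 243, 180, 324]
r4 m[sprk→φ1] = [72, 12, 9, 36]
r4 m[sprk→φ2] = [360, 90, 42, 144]
r4 m[sprk→φ4] = [405, 270, 378, 324]
r5 m[φ0→cld] = [2592, 2880, 3240, 2016]
r5 m[φ0→fog] = [252, 243, 180, 324]
r5 m[φ1→fog] = [288, 360, 576, 288]
r5 m[φ1→sprk] = [1440, 1215, 1512, 1296]
r5 m[φ2→sprk] = [9, 6, 9, 9]
r5 m[φ3→cld] = [3, 6, 9, 9]
r5 m[φ4→sprk] = [8, 2, 1, 4]
r5 m[φ5→cld] = [8, 6, 3, 2]
r5 m[cld→φ0] = [24, 36, 27, 18]
r5 m[cld→φ3] = [288, 252, 135, 84]
r5 m[cld→φ5] = [108, 252, 405, 378]
r5 m[fog→φ0] = [288, 360, 576, 288]
r5 m[fog→φ1] = [252, 243, 180, 324]
r5 m[sprk→φ1] = [72, 12, 9, 36]
r5 m[sprk→φ2] = [360, 90, 42, 144]
r5 m[sprk→φ4] = [405, 270, 378, 324]
r6 m[φ0→cld] = [2592, 2880, 3240, 2016]
r6 m[φ0→fog] = [252, 243, 180, 324]
r6 m[φ1→fog] = [288, 360, 576, 288]
r6 m[φ1→sprk] = [1440, 1215, 1512, 1296]
r6 m[φ2→sprk] = [9, 6, 9, 9]
r6 m[φ3→cld] = [3, 6, 9, 9]
r6 m[φ4→sprk] = [8, 2, 1, 4]
r6 m[φ5→cld] = [8, 6, 3, 2]
r6 m[cld→φ0] = [24, 36, 27, 18]
r6 m[cld→φ3] = [20736, 17280, 9720, 4032]
r6 m[cld→φ5] = [7776, 17280, 29160, 18144]
r6 m[fog→φ0] = [288, 360, 576, 288]
r6 m[fog→φ1] = [252, 243, 180, 324]
r6 m[sprk→φ1] = [72, 12, 9, 36]
r6 m[sprk→φ2] = [11520, 2430, 1512, 5184]
r6 m[sprk→φ4] = [12960, 7290, 13608, 11664]
r7 m[φ0→cld] = [2592, 2880, 3240, 2016]
r7 m[φ0→fog] = [252, 243, 180, 324]
r7 m[φ1→fog] = [288, 360, 576, 288]
r7 m[φ1→sprk] = [1440, 1215, 1512, 1296]
r7 m[φ2→sprk] = [9, 6, 9, 9]
r7 m[φ3→cld] = [3, 6, 9, 9]
r7 m[φ4→sprk] = [8, 2, 1, 4]
r7 m[φ5→cld] = [8, 6, 3, 2]
r7 m[cld→φ0] = [24, 36, 27, 18]
r7 m[cld→φ3] = [20736, 17280, 9720, 4032]
r7 m[cld→φ5] = [7776, 17280, 29160, 18144]
r7 m[fog→φ0] = [288, 360, 576, 288]
r7 m[fog→φ1] = [252, 243, 180, 324]
r7 m[sprk→φ1] = [72, 12, 9, 36]
r7 m[sprk→φ2] = [11520, 2430, 1512, 5184]
r7 m[sprk→φ4] = [12960, 7290, 13608, 11664]
fixed point reached at round 7
traceback from cld: (cld=1, fog=2, sprk=0), score=103680

assignment: (cld=1, fog=2, sprk=0); score = 103680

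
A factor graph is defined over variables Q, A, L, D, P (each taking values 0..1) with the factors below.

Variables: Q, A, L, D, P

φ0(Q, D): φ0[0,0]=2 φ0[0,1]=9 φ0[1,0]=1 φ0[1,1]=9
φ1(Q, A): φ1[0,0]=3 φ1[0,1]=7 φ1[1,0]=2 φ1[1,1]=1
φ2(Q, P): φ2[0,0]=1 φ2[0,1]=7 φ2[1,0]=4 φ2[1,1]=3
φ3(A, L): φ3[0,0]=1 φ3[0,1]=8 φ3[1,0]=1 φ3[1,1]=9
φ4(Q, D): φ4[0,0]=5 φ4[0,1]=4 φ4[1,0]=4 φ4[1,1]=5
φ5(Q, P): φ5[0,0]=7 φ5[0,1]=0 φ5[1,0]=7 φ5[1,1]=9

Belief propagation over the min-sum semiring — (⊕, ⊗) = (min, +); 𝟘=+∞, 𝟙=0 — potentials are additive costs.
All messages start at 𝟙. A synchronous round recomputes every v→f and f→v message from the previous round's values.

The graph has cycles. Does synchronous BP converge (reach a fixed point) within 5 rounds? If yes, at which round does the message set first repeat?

NOT CONVERGED within 5 rounds

init: all messages = 𝟙 over 2 values
r1 m[φ0→Q] = [2, 1]
r1 m[φ0→D] = [1, 9]
r1 m[φ1→Q] = [3, 1]
r1 m[φ1→A] = [2, 1]
r1 m[φ2→Q] = [1, 3]
r1 m[φ2→P] = [1, 3]
r1 m[φ3→A] = [1, 1]
r1 m[φ3→L] = [1, 8]
r1 m[φ4→Q] = [4, 4]
r1 m[φ4→D] = [4, 4]
r1 m[φ5→Q] = [0, 7]
r1 m[φ5→P] = [7, 0]
r1 m[Q→φ0] = [0, 0]
r1 m[Q→φ1] = [0, 0]
r1 m[Q→φ2] = [0, 0]
r1 m[Q→φ4] = [0, 0]
r1 m[Q→φ5] = [0, 0]
r1 m[A→φ1] = [0, 0]
r1 m[A→φ3] = [0, 0]
r1 m[L→φ3] = [0, 0]
r1 m[D→φ0] = [0, 0]
r1 m[D→φ4] = [0, 0]
r1 m[P→φ2] = [0, 0]
r1 m[P→φ5] = [0, 0]
r2 m[φ0→Q] = [2, 1]
r2 m[φ0→D] = [1, 9]
r2 m[φ1→Q] = [3, 1]
r2 m[φ1→A] = [2, 1]
r2 m[φ2→Q] = [1, 3]
r2 m[φ2→P] = [1, 3]
r2 m[φ3→A] = [1, 1]
r2 m[φ3→L] = [1, 8]
r2 m[φ4→Q] = [4, 4]
r2 m[φ4→D] = [4, 4]
r2 m[φ5→Q] = [0, 7]
r2 m[φ5→P] = [7, 0]
r2 m[Q→φ0] = [8, 15]
r2 m[Q→φ1] = [7, 15]
r2 m[Q→φ2] = [9, 13]
r2 m[Q→φ4] = [6, 12]
r2 m[Q→φ5] = [10, 9]
r2 m[A→φ1] = [1, 1]
r2 m[A→φ3] = [2, 1]
r2 m[L→φ3] = [0, 0]
r2 m[D→φ0] = [4, 4]
r2 m[D→φ4] = [1, 9]
r2 m[P→φ2] = [7, 0]
r2 m[P→φ5] = [1, 3]
r3 m[φ0→Q] = [6, 5]
r3 m[φ0→D] = [10, 17]
r3 m[φ1→Q] = [4, 2]
r3 m[φ1→A] = [10, 14]
r3 m[φ2→Q] = [7, 3]
r3 m[φ2→P] = [10, 16]
r3 m[φ3→A] = [1, 1]
r3 m[φ3→L] = [2, 10]
r3 m[φ4→Q] = [6, 5]
r3 m[φ4→D] = [11, 10]
r3 m[φ5→Q] = [3, 8]
r3 m[φ5→P] = [16, 10]
r3 m[Q→φ0] = [8, 15]
r3 m[Q→φ1] = [7, 15]
r3 m[Q→φ2] = [9, 13]
r3 m[Q→φ4] = [6, 12]
r3 m[Q→φ5] = [10, 9]
r3 m[A→φ1] = [1, 1]
r3 m[A→φ3] = [2, 1]
r3 m[L→φ3] = [0, 0]
r3 m[D→φ0] = [4, 4]
r3 m[D→φ4] = [1, 9]
r3 m[P→φ2] = [7, 0]
r3 m[P→φ5] = [1, 3]
r4 m[φ0→Q] = [6, 5]
r4 m[φ0→D] = [10, 17]
r4 m[φ1→Q] = [4, 2]
r4 m[φ1→A] = [10, 14]
r4 m[φ2→Q] = [7, 3]
r4 m[φ2→P] = [10, 16]
r4 m[φ3→A] = [1, 1]
r4 m[φ3→L] = [2, 10]
r4 m[φ4→Q] = [6, 5]
r4 m[φ4→D] = [11, 10]
r4 m[φ5→Q] = [3, 8]
r4 m[φ5→P] = [16, 10]
r4 m[Q→φ0] = [20, 18]
r4 m[Q→φ1] = [22, 21]
r4 m[Q→φ2] = [19, 20]
r4 m[Q→φ4] = [20, 18]
r4 m[Q→φ5] = [23, 15]
r4 m[A→φ1] = [1, 1]
r4 m[A→φ3] = [10, 14]
r4 m[L→φ3] = [0, 0]
r4 m[D→φ0] = [11, 10]
r4 m[D→φ4] = [10, 17]
r4 m[P→φ2] = [16, 10]
r4 m[P→φ5] = [10, 16]
r5 m[φ0→Q] = [13, 12]
r5 m[φ0→D] = [19, 27]
r5 m[φ1→Q] = [4, 2]
r5 m[φ1→A] = [23, 22]
r5 m[φ2→Q] = [17, 13]
r5 m[φ2→P] = [20, 23]
r5 m[φ3→A] = [1, 1]
r5 m[φ3→L] = [11, 18]
r5 m[φ4→Q] = [15, 14]
r5 m[φ4→D] = [22, 23]
r5 m[φ5→Q] = [16, 17]
r5 m[φ5→P] = [22, 23]
r5 m[Q→φ0] = [20, 18]
r5 m[Q→φ1] = [22, 21]
r5 m[Q→φ2] = [19, 20]
r5 m[Q→φ4] = [20, 18]
r5 m[Q→φ5] = [23, 15]
r5 m[A→φ1] = [1, 1]
r5 m[A→φ3] = [10, 14]
r5 m[L→φ3] = [0, 0]
r5 m[D→φ0] = [11, 10]
r5 m[D→φ4] = [10, 17]
r5 m[P→φ2] = [16, 10]
r5 m[P→φ5] = [10, 16]
no fixed point within 5 rounds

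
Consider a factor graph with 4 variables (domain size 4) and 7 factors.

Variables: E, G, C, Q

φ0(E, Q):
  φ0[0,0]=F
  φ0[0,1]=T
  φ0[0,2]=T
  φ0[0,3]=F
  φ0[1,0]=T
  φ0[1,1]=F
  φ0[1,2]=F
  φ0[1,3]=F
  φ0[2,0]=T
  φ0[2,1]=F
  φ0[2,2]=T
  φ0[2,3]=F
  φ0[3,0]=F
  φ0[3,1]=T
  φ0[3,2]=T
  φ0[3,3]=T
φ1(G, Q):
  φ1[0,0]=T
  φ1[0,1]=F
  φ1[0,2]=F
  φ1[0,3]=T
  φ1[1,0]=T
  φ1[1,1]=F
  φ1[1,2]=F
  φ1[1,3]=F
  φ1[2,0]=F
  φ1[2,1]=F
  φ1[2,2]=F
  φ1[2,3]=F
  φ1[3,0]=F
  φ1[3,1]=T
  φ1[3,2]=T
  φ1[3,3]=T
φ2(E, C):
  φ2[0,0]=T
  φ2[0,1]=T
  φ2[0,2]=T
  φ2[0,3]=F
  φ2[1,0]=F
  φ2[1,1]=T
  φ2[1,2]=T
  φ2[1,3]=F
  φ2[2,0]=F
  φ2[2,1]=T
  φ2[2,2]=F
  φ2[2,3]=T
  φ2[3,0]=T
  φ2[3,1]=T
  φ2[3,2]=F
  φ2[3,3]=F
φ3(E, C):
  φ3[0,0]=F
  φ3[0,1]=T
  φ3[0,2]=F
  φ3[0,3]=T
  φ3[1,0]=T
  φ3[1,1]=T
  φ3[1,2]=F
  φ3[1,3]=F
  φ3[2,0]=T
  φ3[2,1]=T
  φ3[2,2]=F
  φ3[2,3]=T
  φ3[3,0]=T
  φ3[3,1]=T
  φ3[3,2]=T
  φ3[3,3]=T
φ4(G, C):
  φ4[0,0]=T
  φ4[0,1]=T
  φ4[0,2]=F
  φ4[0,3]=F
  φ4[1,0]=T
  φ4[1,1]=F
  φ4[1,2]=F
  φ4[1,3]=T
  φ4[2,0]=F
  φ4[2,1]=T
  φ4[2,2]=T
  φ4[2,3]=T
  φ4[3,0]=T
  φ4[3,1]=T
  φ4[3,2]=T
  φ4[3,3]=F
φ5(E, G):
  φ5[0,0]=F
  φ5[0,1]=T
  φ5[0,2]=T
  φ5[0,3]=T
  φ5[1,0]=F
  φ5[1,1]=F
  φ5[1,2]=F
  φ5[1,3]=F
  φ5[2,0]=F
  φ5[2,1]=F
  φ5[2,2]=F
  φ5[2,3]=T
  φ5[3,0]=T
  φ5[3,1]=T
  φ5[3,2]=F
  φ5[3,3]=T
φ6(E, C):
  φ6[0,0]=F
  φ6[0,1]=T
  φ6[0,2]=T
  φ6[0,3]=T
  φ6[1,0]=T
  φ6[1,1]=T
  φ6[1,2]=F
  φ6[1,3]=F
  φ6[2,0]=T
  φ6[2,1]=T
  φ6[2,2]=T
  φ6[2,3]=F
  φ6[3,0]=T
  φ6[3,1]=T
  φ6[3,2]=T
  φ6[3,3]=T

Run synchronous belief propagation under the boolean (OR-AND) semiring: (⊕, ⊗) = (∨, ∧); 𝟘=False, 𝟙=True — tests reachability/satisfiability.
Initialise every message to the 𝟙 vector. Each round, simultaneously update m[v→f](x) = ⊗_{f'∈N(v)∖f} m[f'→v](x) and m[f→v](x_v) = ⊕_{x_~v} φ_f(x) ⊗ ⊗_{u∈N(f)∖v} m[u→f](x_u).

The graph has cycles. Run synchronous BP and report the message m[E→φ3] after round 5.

message @ round 5 = [T, F, T, T]

init: all messages = 𝟙 over 4 values
r1 m[φ0→E] = [T, T, T, T]
r1 m[φ0→Q] = [T, T, T, T]
r1 m[φ1→G] = [T, T, F, T]
r1 m[φ1→Q] = [T, T, T, T]
r1 m[φ2→E] = [T, T, T, T]
r1 m[φ2→C] = [T, T, T, T]
r1 m[φ3→E] = [T, T, T, T]
r1 m[φ3→C] = [T, T, T, T]
r1 m[φ4→G] = [T, T, T, T]
r1 m[φ4→C] = [T, T, T, T]
r1 m[φ5→E] = [T, F, T, T]
r1 m[φ5→G] = [T, T, T, T]
r1 m[φ6→E] = [T, T, T, T]
r1 m[φ6→C] = [T, T, T, T]
r1 m[E→φ0] = [T, T, T, T]
r1 m[E→φ2] = [T, T, T, T]
r1 m[E→φ3] = [T, T, T, T]
r1 m[E→φ5] = [T, T, T, T]
r1 m[E→φ6] = [T, T, T, T]
r1 m[G→φ1] = [T, T, T, T]
r1 m[G→φ4] = [T, T, T, T]
r1 m[G→φ5] = [T, T, T, T]
r1 m[C→φ2] = [T, T, T, T]
r1 m[C→φ3] = [T, T, T, T]
r1 m[C→φ4] = [T, T, T, T]
r1 m[C→φ6] = [T, T, T, T]
r1 m[Q→φ0] = [T, T, T, T]
r1 m[Q→φ1] = [T, T, T, T]
r2 m[φ0→E] = [T, T, T, T]
r2 m[φ0→Q] = [T, T, T, T]
r2 m[φ1→G] = [T, T, F, T]
r2 m[φ1→Q] = [T, T, T, T]
r2 m[φ2→E] = [T, T, T, T]
r2 m[φ2→C] = [T, T, T, T]
r2 m[φ3→E] = [T, T, T, T]
r2 m[φ3→C] = [T, T, T, T]
r2 m[φ4→G] = [T, T, T, T]
r2 m[φ4→C] = [T, T, T, T]
r2 m[φ5→E] = [T, F, T, T]
r2 m[φ5→G] = [T, T, T, T]
r2 m[φ6→E] = [T, T, T, T]
r2 m[φ6→C] = [T, T, T, T]
r2 m[E→φ0] = [T, F, T, T]
r2 m[E→φ2] = [T, F, T, T]
r2 m[E→φ3] = [T, F, T, T]
r2 m[E→φ5] = [T, T, T, T]
r2 m[E→φ6] = [T, F, T, T]
r2 m[G→φ1] = [T, T, T, T]
r2 m[G→φ4] = [T, T, F, T]
r2 m[G→φ5] = [T, T, F, T]
r2 m[C→φ2] = [T, T, T, T]
r2 m[C→φ3] = [T, T, T, T]
r2 m[C→φ4] = [T, T, T, T]
r2 m[C→φ6] = [T, T, T, T]
r2 m[Q→φ0] = [T, T, T, T]
r2 m[Q→φ1] = [T, T, T, T]
r3 m[φ0→E] = [T, T, T, T]
r3 m[φ0→Q] = [T, T, T, T]
r3 m[φ1→G] = [T, T, F, T]
r3 m[φ1→Q] = [T, T, T, T]
r3 m[φ2→E] = [T, T, T, T]
r3 m[φ2→C] = [T, T, T, T]
r3 m[φ3→E] = [T, T, T, T]
r3 m[φ3→C] = [T, T, T, T]
r3 m[φ4→G] = [T, T, T, T]
r3 m[φ4→C] = [T, T, T, T]
r3 m[φ5→E] = [T, F, T, T]
r3 m[φ5→G] = [T, T, T, T]
r3 m[φ6→E] = [T, T, T, T]
r3 m[φ6→C] = [T, T, T, T]
r3 m[E→φ0] = [T, F, T, T]
r3 m[E→φ2] = [T, F, T, T]
r3 m[E→φ3] = [T, F, T, T]
r3 m[E→φ5] = [T, T, T, T]
r3 m[E→φ6] = [T, F, T, T]
r3 m[G→φ1] = [T, T, T, T]
r3 m[G→φ4] = [T, T, F, T]
r3 m[G→φ5] = [T, T, F, T]
r3 m[C→φ2] = [T, T, T, T]
r3 m[C→φ3] = [T, T, T, T]
r3 m[C→φ4] = [T, T, T, T]
r3 m[C→φ6] = [T, T, T, T]
r3 m[Q→φ0] = [T, T, T, T]
r3 m[Q→φ1] = [T, T, T, T]
r4 m[φ0→E] = [T, T, T, T]
r4 m[φ0→Q] = [T, T, T, T]
r4 m[φ1→G] = [T, T, F, T]
r4 m[φ1→Q] = [T, T, T, T]
r4 m[φ2→E] = [T, T, T, T]
r4 m[φ2→C] = [T, T, T, T]
r4 m[φ3→E] = [T, T, T, T]
r4 m[φ3→C] = [T, T, T, T]
r4 m[φ4→G] = [T, T, T, T]
r4 m[φ4→C] = [T, T, T, T]
r4 m[φ5→E] = [T, F, T, T]
r4 m[φ5→G] = [T, T, T, T]
r4 m[φ6→E] = [T, T, T, T]
r4 m[φ6→C] = [T, T, T, T]
r4 m[E→φ0] = [T, F, T, T]
r4 m[E→φ2] = [T, F, T, T]
r4 m[E→φ3] = [T, F, T, T]
r4 m[E→φ5] = [T, T, T, T]
r4 m[E→φ6] = [T, F, T, T]
r4 m[G→φ1] = [T, T, T, T]
r4 m[G→φ4] = [T, T, F, T]
r4 m[G→φ5] = [T, T, F, T]
r4 m[C→φ2] = [T, T, T, T]
r4 m[C→φ3] = [T, T, T, T]
r4 m[C→φ4] = [T, T, T, T]
r4 m[C→φ6] = [T, T, T, T]
r4 m[Q→φ0] = [T, T, T, T]
r4 m[Q→φ1] = [T, T, T, T]
r5 m[φ0→E] = [T, T, T, T]
r5 m[φ0→Q] = [T, T, T, T]
r5 m[φ1→G] = [T, T, F, T]
r5 m[φ1→Q] = [T, T, T, T]
r5 m[φ2→E] = [T, T, T, T]
r5 m[φ2→C] = [T, T, T, T]
r5 m[φ3→E] = [T, T, T, T]
r5 m[φ3→C] = [T, T, T, T]
r5 m[φ4→G] = [T, T, T, T]
r5 m[φ4→C] = [T, T, T, T]
r5 m[φ5→E] = [T, F, T, T]
r5 m[φ5→G] = [T, T, T, T]
r5 m[φ6→E] = [T, T, T, T]
r5 m[φ6→C] = [T, T, T, T]
r5 m[E→φ0] = [T, F, T, T]
r5 m[E→φ2] = [T, F, T, T]
r5 m[E→φ3] = [T, F, T, T]
r5 m[E→φ5] = [T, T, T, T]
r5 m[E→φ6] = [T, F, T, T]
r5 m[G→φ1] = [T, T, T, T]
r5 m[G→φ4] = [T, T, F, T]
r5 m[G→φ5] = [T, T, F, T]
r5 m[C→φ2] = [T, T, T, T]
r5 m[C→φ3] = [T, T, T, T]
r5 m[C→φ4] = [T, T, T, T]
r5 m[C→φ6] = [T, T, T, T]
r5 m[Q→φ0] = [T, T, T, T]
r5 m[Q→φ1] = [T, T, T, T]
fixed point reached at round 3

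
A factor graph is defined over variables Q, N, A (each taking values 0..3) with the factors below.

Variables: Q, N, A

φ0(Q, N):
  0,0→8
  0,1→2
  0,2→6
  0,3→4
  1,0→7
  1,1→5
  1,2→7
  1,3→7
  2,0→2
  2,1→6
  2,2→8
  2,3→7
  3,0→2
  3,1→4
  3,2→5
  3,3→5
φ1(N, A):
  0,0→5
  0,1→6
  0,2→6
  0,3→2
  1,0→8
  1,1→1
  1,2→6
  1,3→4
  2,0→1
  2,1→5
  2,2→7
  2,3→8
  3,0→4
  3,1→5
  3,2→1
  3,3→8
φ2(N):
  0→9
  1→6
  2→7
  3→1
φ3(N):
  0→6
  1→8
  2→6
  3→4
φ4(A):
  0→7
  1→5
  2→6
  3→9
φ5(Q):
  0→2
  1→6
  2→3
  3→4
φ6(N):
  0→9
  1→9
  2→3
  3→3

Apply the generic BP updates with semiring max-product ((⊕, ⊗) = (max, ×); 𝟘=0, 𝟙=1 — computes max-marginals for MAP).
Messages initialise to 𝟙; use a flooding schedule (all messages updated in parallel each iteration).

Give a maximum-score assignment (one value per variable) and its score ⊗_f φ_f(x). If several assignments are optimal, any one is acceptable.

init: all messages = 𝟙 over 4 values
r1 m[φ0→Q] = [8, 7, 8, 5]
r1 m[φ0→N] = [8, 6, 8, 7]
r1 m[φ1→N] = [6, 8, 8, 8]
r1 m[φ1→A] = [8, 6, 7, 8]
r1 m[φ2→N] = [9, 6, 7, 1]
r1 m[φ3→N] = [6, 8, 6, 4]
r1 m[φ4→A] = [7, 5, 6, 9]
r1 m[φ5→Q] = [2, 6, 3, 4]
r1 m[φ6→N] = [9, 9, 3, 3]
r1 m[Q→φ0] = [1, 1, 1, 1]
r1 m[Q→φ5] = [1, 1, 1, 1]
r1 m[N→φ0] = [1, 1, 1, 1]
r1 m[N→φ1] = [1, 1, 1, 1]
r1 m[N→φ2] = [1, 1, 1, 1]
r1 m[N→φ3] = [1, 1, 1, 1]
r1 m[N→φ6] = [1, 1, 1, 1]
r1 m[A→φ1] = [1, 1, 1, 1]
r1 m[A→φ4] = [1, 1, 1, 1]
r2 m[φ0→Q] = [8, 7, 8, 5]
r2 m[φ0→N] = [8, 6, 8, 7]
r2 m[φ1→N] = [6, 8, 8, 8]
r2 m[φ1→A] = [8, 6, 7, 8]
r2 m[φ2→N] = [9, 6, 7, 1]
r2 m[φ3→N] = [6, 8, 6, 4]
r2 m[φ4→A] = [7, 5, 6, 9]
r2 m[φ5→Q] = [2, 6, 3, 4]
r2 m[φ6→N] = [9, 9, 3, 3]
r2 m[Q→φ0] = [2, 6, 3, 4]
r2 m[Q→φ5] = [8, 7, 8, 5]
r2 m[N→φ0] = [2916, 3456, 1008, 96]
r2 m[N→φ1] = [3888, 2592, 1008, 84]
r2 m[N→φ2] = [2592, 3456, 1152, 672]
r2 m[N→φ3] = [3888, 2592, 1344, 168]
r2 m[N→φ6] = [2592, 2304, 2688, 224]
r2 m[A→φ1] = [7, 5, 6, 9]
r2 m[A→φ4] = [8, 6, 7, 8]
r3 m[φ0→Q] = [23328, 20412, 20736, 13824]
r3 m[φ0→N] = [42, 30, 42, 42]
r3 m[φ1→N] = [36, 56, 72, 72]
r3 m[φ1→A] = [20736, 23328, 23328, 10368]
r3 m[φ2→N] = [9, 6, 7, 1]
r3 m[φ3→N] = [6, 8, 6, 4]
r3 m[φ4→A] = [7, 5, 6, 9]
r3 m[φ5→Q] = [2, 6, 3, 4]
r3 m[φ6→N] = [9, 9, 3, 3]
r3 m[Q→φ0] = [2, 6, 3, 4]
r3 m[Q→φ5] = [8, 7, 8, 5]
r3 m[N→φ0] = [2916, 3456, 1008, 96]
r3 m[N→φ1] = [3888, 2592, 1008, 84]
r3 m[N→φ2] = [2592, 3456, 1152, 672]
r3 m[N→φ3] = [3888, 2592, 1344, 168]
r3 m[N→φ6] = [2592, 2304, 2688, 224]
r3 m[A→φ1] = [7, 5, 6, 9]
r3 m[A→φ4] = [8, 6, 7, 8]
r4 m[φ0→Q] = [23328, 20412, 20736, 13824]
r4 m[φ0→N] = [42, 30, 42, 42]
r4 m[φ1→N] = [36, 56, 72, 72]
r4 m[φ1→A] = [20736, 23328, 23328, 10368]
r4 m[φ2→N] = [9, 6, 7, 1]
r4 m[φ3→N] = [6, 8, 6, 4]
r4 m[φ4→A] = [7, 5, 6, 9]
r4 m[φ5→Q] = [2, 6, 3, 4]
r4 m[φ6→N] = [9, 9, 3, 3]
r4 m[Q→φ0] = [2, 6, 3, 4]
r4 m[Q→φ5] = [23328, 20412, 20736, 13824]
r4 m[N→φ0] = [17496, 24192, 9072, 864]
r4 m[N→φ1] = [20412, 12960, 5292, 504]
r4 m[N→φ2] = [81648, 120960, 54432, 36288]
r4 m[N→φ3] = [122472, 90720, 63504, 9072]
r4 m[N→φ6] = [81648, 80640, 127008, 12096]
r4 m[A→φ1] = [7, 5, 6, 9]
r4 m[A→φ4] = [20736, 23328, 23328, 10368]
r5 m[φ0→Q] = [139968, 122472, 145152, 96768]
r5 m[φ0→N] = [42, 30, 42, 42]
r5 m[φ1→N] = [36, 56, 72, 72]
r5 m[φ1→A] = [103680, 122472, 122472, 51840]
r5 m[φ2→N] = [9, 6, 7, 1]
r5 m[φ3→N] = [6, 8, 6, 4]
r5 m[φ4→A] = [7, 5, 6, 9]
r5 m[φ5→Q] = [2, 6, 3, 4]
r5 m[φ6→N] = [9, 9, 3, 3]
r5 m[Q→φ0] = [2, 6, 3, 4]
r5 m[Q→φ5] = [23328, 20412, 20736, 13824]
r5 m[N→φ0] = [17496, 24192, 9072, 864]
r5 m[N→φ1] = [20412, 12960, 5292, 504]
r5 m[N→φ2] = [81648, 120960, 54432, 36288]
r5 m[N→φ3] = [122472, 90720, 63504, 9072]
r5 m[N→φ6] = [81648, 80640, 127008, 12096]
r5 m[A→φ1] = [7, 5, 6, 9]
r5 m[A→φ4] = [20736, 23328, 23328, 10368]
r6 m[φ0→Q] = [139968, 122472, 145152, 96768]
r6 m[φ0→N] = [42, 30, 42, 42]
r6 m[φ1→N] = [36, 56, 72, 72]
r6 m[φ1→A] = [103680, 122472, 122472, 51840]
r6 m[φ2→N] = [9, 6, 7, 1]
r6 m[φ3→N] = [6, 8, 6, 4]
r6 m[φ4→A] = [7, 5, 6, 9]
r6 m[φ5→Q] = [2, 6, 3, 4]
r6 m[φ6→N] = [9, 9, 3, 3]
r6 m[Q→φ0] = [2, 6, 3, 4]
r6 m[Q→φ5] = [139968, 122472, 145152, 96768]
r6 m[N→φ0] = [17496, 24192, 9072, 864]
r6 m[N→φ1] = [20412, 12960, 5292, 504]
r6 m[N→φ2] = [81648, 120960, 54432, 36288]
r6 m[N→φ3] = [122472, 90720, 63504, 9072]
r6 m[N→φ6] = [81648, 80640, 127008, 12096]
r6 m[A→φ1] = [7, 5, 6, 9]
r6 m[A→φ4] = [103680, 122472, 122472, 51840]
r7 m[φ0→Q] = [139968, 122472, 145152, 96768]
r7 m[φ0→N] = [42, 30, 42, 42]
r7 m[φ1→N] = [36, 56, 72, 72]
r7 m[φ1→A] = [103680, 122472, 122472, 51840]
r7 m[φ2→N] = [9, 6, 7, 1]
r7 m[φ3→N] = [6, 8, 6, 4]
r7 m[φ4→A] = [7, 5, 6, 9]
r7 m[φ5→Q] = [2, 6, 3, 4]
r7 m[φ6→N] = [9, 9, 3, 3]
r7 m[Q→φ0] = [2, 6, 3, 4]
r7 m[Q→φ5] = [139968, 122472, 145152, 96768]
r7 m[N→φ0] = [17496, 24192, 9072, 864]
r7 m[N→φ1] = [20412, 12960, 5292, 504]
r7 m[N→φ2] = [81648, 120960, 54432, 36288]
r7 m[N→φ3] = [122472, 90720, 63504, 9072]
r7 m[N→φ6] = [81648, 80640, 127008, 12096]
r7 m[A→φ1] = [7, 5, 6, 9]
r7 m[A→φ4] = [103680, 122472, 122472, 51840]
fixed point reached at round 7
traceback from Q: (Q=1, N=0, A=2), score=734832

assignment: (Q=1, N=0, A=2); score = 734832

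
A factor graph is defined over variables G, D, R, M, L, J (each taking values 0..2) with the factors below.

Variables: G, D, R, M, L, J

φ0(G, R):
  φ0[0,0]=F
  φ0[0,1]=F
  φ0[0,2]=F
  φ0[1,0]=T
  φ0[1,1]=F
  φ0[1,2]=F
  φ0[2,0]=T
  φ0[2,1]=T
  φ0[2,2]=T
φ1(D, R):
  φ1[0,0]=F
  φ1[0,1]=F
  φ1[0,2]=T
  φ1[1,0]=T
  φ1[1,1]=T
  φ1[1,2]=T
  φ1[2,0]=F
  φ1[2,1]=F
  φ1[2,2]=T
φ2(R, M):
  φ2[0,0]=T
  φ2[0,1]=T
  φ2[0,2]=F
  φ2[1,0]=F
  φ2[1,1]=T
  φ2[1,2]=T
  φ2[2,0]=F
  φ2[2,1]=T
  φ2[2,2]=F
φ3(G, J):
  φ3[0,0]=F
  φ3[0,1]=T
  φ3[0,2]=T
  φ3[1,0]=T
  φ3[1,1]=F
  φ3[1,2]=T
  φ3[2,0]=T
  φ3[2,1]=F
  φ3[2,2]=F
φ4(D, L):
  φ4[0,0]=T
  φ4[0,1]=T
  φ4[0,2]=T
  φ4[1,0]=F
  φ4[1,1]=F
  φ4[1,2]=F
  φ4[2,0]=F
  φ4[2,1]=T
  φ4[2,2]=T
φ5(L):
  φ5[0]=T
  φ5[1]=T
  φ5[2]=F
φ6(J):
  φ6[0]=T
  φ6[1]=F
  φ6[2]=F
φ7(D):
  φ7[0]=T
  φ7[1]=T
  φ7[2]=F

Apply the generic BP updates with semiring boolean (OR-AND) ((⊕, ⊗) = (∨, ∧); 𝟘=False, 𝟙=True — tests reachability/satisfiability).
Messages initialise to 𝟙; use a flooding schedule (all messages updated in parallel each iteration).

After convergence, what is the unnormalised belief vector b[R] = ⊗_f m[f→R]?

init: all messages = 𝟙 over 3 values
r1 m[φ0→G] = [F, T, T]
r1 m[φ0→R] = [T, T, T]
r1 m[φ1→D] = [T, T, T]
r1 m[φ1→R] = [T, T, T]
r1 m[φ2→R] = [T, T, T]
r1 m[φ2→M] = [T, T, T]
r1 m[φ3→G] = [T, T, T]
r1 m[φ3→J] = [T, T, T]
r1 m[φ4→D] = [T, F, T]
r1 m[φ4→L] = [T, T, T]
r1 m[φ5→L] = [T, T, F]
r1 m[φ6→J] = [T, F, F]
r1 m[φ7→D] = [T, T, F]
r1 m[G→φ0] = [T, T, T]
r1 m[G→φ3] = [T, T, T]
r1 m[D→φ1] = [T, T, T]
r1 m[D→φ4] = [T, T, T]
r1 m[D→φ7] = [T, T, T]
r1 m[R→φ0] = [T, T, T]
r1 m[R→φ1] = [T, T, T]
r1 m[R→φ2] = [T, T, T]
r1 m[M→φ2] = [T, T, T]
r1 m[L→φ4] = [T, T, T]
r1 m[L→φ5] = [T, T, T]
r1 m[J→φ3] = [T, T, T]
r1 m[J→φ6] = [T, T, T]
r2 m[φ0→G] = [F, T, T]
r2 m[φ0→R] = [T, T, T]
r2 m[φ1→D] = [T, T, T]
r2 m[φ1→R] = [T, T, T]
r2 m[φ2→R] = [T, T, T]
r2 m[φ2→M] = [T, T, T]
r2 m[φ3→G] = [T, T, T]
r2 m[φ3→J] = [T, T, T]
r2 m[φ4→D] = [T, F, T]
r2 m[φ4→L] = [T, T, T]
r2 m[φ5→L] = [T, T, F]
r2 m[φ6→J] = [T, F, F]
r2 m[φ7→D] = [T, T, F]
r2 m[G→φ0] = [T, T, T]
r2 m[G→φ3] = [F, T, T]
r2 m[D→φ1] = [T, F, F]
r2 m[D→φ4] = [T, T, F]
r2 m[D→φ7] = [T, F, T]
r2 m[R→φ0] = [T, T, T]
r2 m[R→φ1] = [T, T, T]
r2 m[R→φ2] = [T, T, T]
r2 m[M→φ2] = [T, T, T]
r2 m[L→φ4] = [T, T, F]
r2 m[L→φ5] = [T, T, T]
r2 m[J→φ3] = [T, F, F]
r2 m[J→φ6] = [T, T, T]
r3 m[φ0→G] = [F, T, T]
r3 m[φ0→R] = [T, T, T]
r3 m[φ1→D] = [T, T, T]
r3 m[φ1→R] = [F, F, T]
r3 m[φ2→R] = [T, T, T]
r3 m[φ2→M] = [T, T, T]
r3 m[φ3→G] = [F, T, T]
r3 m[φ3→J] = [T, F, T]
r3 m[φ4→D] = [T, F, T]
r3 m[φ4→L] = [T, T, T]
r3 m[φ5→L] = [T, T, F]
r3 m[φ6→J] = [T, F, F]
r3 m[φ7→D] = [T, T, F]
r3 m[G→φ0] = [T, T, T]
r3 m[G→φ3] = [F, T, T]
r3 m[D→φ1] = [T, F, F]
r3 m[D→φ4] = [T, T, F]
r3 m[D→φ7] = [T, F, T]
r3 m[R→φ0] = [T, T, T]
r3 m[R→φ1] = [T, T, T]
r3 m[R→φ2] = [T, T, T]
r3 m[M→φ2] = [T, T, T]
r3 m[L→φ4] = [T, T, F]
r3 m[L→φ5] = [T, T, T]
r3 m[J→φ3] = [T, F, F]
r3 m[J→φ6] = [T, T, T]
r4 m[φ0→G] = [F, T, T]
r4 m[φ0→R] = [T, T, T]
r4 m[φ1→D] = [T, T, T]
r4 m[φ1→R] = [F, F, T]
r4 m[φ2→R] = [T, T, T]
r4 m[φ2→M] = [T, T, T]
r4 m[φ3→G] = [F, T, T]
r4 m[φ3→J] = [T, F, T]
r4 m[φ4→D] = [T, F, T]
r4 m[φ4→L] = [T, T, T]
r4 m[φ5→L] = [T, T, F]
r4 m[φ6→J] = [T, F, F]
r4 m[φ7→D] = [T, T, F]
r4 m[G→φ0] = [F, T, T]
r4 m[G→φ3] = [F, T, T]
r4 m[D→φ1] = [T, F, F]
r4 m[D→φ4] = [T, T, F]
r4 m[D→φ7] = [T, F, T]
r4 m[R→φ0] = [F, F, T]
r4 m[R→φ1] = [T, T, T]
r4 m[R→φ2] = [F, F, T]
r4 m[M→φ2] = [T, T, T]
r4 m[L→φ4] = [T, T, F]
r4 m[L→φ5] = [T, T, T]
r4 m[J→φ3] = [T, F, F]
r4 m[J→φ6] = [T, F, T]
r5 m[φ0→G] = [F, F, T]
r5 m[φ0→R] = [T, T, T]
r5 m[φ1→D] = [T, T, T]
r5 m[φ1→R] = [F, F, T]
r5 m[φ2→R] = [T, T, T]
r5 m[φ2→M] = [F, T, F]
r5 m[φ3→G] = [F, T, T]
r5 m[φ3→J] = [T, F, T]
r5 m[φ4→D] = [T, F, T]
r5 m[φ4→L] = [T, T, T]
r5 m[φ5→L] = [T, T, F]
r5 m[φ6→J] = [T, F, F]
r5 m[φ7→D] = [T, T, F]
r5 m[G→φ0] = [F, T, T]
r5 m[G→φ3] = [F, T, T]
r5 m[D→φ1] = [T, F, F]
r5 m[D→φ4] = [T, T, F]
r5 m[D→φ7] = [T, F, T]
r5 m[R→φ0] = [F, F, T]
r5 m[R→φ1] = [T, T, T]
r5 m[R→φ2] = [F, F, T]
r5 m[M→φ2] = [T, T, T]
r5 m[L→φ4] = [T, T, F]
r5 m[L→φ5] = [T, T, T]
r5 m[J→φ3] = [T, F, F]
r5 m[J→φ6] = [T, F, T]
r6 m[φ0→G] = [F, F, T]
r6 m[φ0→R] = [T, T, T]
r6 m[φ1→D] = [T, T, T]
r6 m[φ1→R] = [F, F, T]
r6 m[φ2→R] = [T, T, T]
r6 m[φ2→M] = [F, T, F]
r6 m[φ3→G] = [F, T, T]
r6 m[φ3→J] = [T, F, T]
r6 m[φ4→D] = [T, F, T]
r6 m[φ4→L] = [T, T, T]
r6 m[φ5→L] = [T, T, F]
r6 m[φ6→J] = [T, F, F]
r6 m[φ7→D] = [T, T, F]
r6 m[G→φ0] = [F, T, T]
r6 m[G→φ3] = [F, F, T]
r6 m[D→φ1] = [T, F, F]
r6 m[D→φ4] = [T, T, F]
r6 m[D→φ7] = [T, F, T]
r6 m[R→φ0] = [F, F, T]
r6 m[R→φ1] = [T, T, T]
r6 m[R→φ2] = [F, F, T]
r6 m[M→φ2] = [T, T, T]
r6 m[L→φ4] = [T, T, F]
r6 m[L→φ5] = [T, T, T]
r6 m[J→φ3] = [T, F, F]
r6 m[J→φ6] = [T, F, T]
r7 m[φ0→G] = [F, F, T]
r7 m[φ0→R] = [T, T, T]
r7 m[φ1→D] = [T, T, T]
r7 m[φ1→R] = [F, F, T]
r7 m[φ2→R] = [T, T, T]
r7 m[φ2→M] = [F, T, F]
r7 m[φ3→G] = [F, T, T]
r7 m[φ3→J] = [T, F, F]
r7 m[φ4→D] = [T, F, T]
r7 m[φ4→L] = [T, T, T]
r7 m[φ5→L] = [T, T, F]
r7 m[φ6→J] = [T, F, F]
r7 m[φ7→D] = [T, T, F]
r7 m[G→φ0] = [F, T, T]
r7 m[G→φ3] = [F, F, T]
r7 m[D→φ1] = [T, F, F]
r7 m[D→φ4] = [T, T, F]
r7 m[D→φ7] = [T, F, T]
r7 m[R→φ0] = [F, F, T]
r7 m[R→φ1] = [T, T, T]
r7 m[R→φ2] = [F, F, T]
r7 m[M→φ2] = [T, T, T]
r7 m[L→φ4] = [T, T, F]
r7 m[L→φ5] = [T, T, T]
r7 m[J→φ3] = [T, F, F]
r7 m[J→φ6] = [T, F, T]
r8 m[φ0→G] = [F, F, T]
r8 m[φ0→R] = [T, T, T]
r8 m[φ1→D] = [T, T, T]
r8 m[φ1→R] = [F, F, T]
r8 m[φ2→R] = [T, T, T]
r8 m[φ2→M] = [F, T, F]
r8 m[φ3→G] = [F, T, T]
r8 m[φ3→J] = [T, F, F]
r8 m[φ4→D] = [T, F, T]
r8 m[φ4→L] = [T, T, T]
r8 m[φ5→L] = [T, T, F]
r8 m[φ6→J] = [T, F, F]
r8 m[φ7→D] = [T, T, F]
r8 m[G→φ0] = [F, T, T]
r8 m[G→φ3] = [F, F, T]
r8 m[D→φ1] = [T, F, F]
r8 m[D→φ4] = [T, T, F]
r8 m[D→φ7] = [T, F, T]
r8 m[R→φ0] = [F, F, T]
r8 m[R→φ1] = [T, T, T]
r8 m[R→φ2] = [F, F, T]
r8 m[M→φ2] = [T, T, T]
r8 m[L→φ4] = [T, T, F]
r8 m[L→φ5] = [T, T, T]
r8 m[J→φ3] = [T, F, F]
r8 m[J→φ6] = [T, F, F]
r9 m[φ0→G] = [F, F, T]
r9 m[φ0→R] = [T, T, T]
r9 m[φ1→D] = [T, T, T]
r9 m[φ1→R] = [F, F, T]
r9 m[φ2→R] = [T, T, T]
r9 m[φ2→M] = [F, T, F]
r9 m[φ3→G] = [F, T, T]
r9 m[φ3→J] = [T, F, F]
r9 m[φ4→D] = [T, F, T]
r9 m[φ4→L] = [T, T, T]
r9 m[φ5→L] = [T, T, F]
r9 m[φ6→J] = [T, F, F]
r9 m[φ7→D] = [T, T, F]
r9 m[G→φ0] = [F, T, T]
r9 m[G→φ3] = [F, F, T]
r9 m[D→φ1] = [T, F, F]
r9 m[D→φ4] = [T, T, F]
r9 m[D→φ7] = [T, F, T]
r9 m[R→φ0] = [F, F, T]
r9 m[R→φ1] = [T, T, T]
r9 m[R→φ2] = [F, F, T]
r9 m[M→φ2] = [T, T, T]
r9 m[L→φ4] = [T, T, F]
r9 m[L→φ5] = [T, T, T]
r9 m[J→φ3] = [T, F, F]
r9 m[J→φ6] = [T, F, F]
fixed point reached at round 9
b[R] = ⊗ incoming = [F, F, T]

b[R] = [F, F, T]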